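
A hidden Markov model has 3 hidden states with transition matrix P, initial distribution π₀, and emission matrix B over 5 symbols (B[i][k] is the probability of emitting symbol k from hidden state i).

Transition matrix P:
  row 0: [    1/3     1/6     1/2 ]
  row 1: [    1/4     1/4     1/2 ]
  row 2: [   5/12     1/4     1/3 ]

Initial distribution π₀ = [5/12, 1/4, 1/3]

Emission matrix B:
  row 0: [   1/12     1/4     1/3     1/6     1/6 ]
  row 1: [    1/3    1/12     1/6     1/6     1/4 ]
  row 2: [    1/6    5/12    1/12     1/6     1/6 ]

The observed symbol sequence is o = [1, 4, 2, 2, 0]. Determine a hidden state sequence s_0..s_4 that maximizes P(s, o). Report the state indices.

path = [0, 2, 0, 0, 2]

t=0: δ = [1.042e-01, 2.083e-02, 1.389e-01]  (obs o_0=1)
t=1: δ = [9.645e-03, 8.681e-03, 8.681e-03]  ψ = [2, 2, 0]  (obs o_1=4)
t=2: δ = [1.206e-03, 3.617e-04, 4.019e-04]  ψ = [2, 1, 0]  (obs o_2=2)
t=3: δ = [1.340e-04, 3.349e-05, 5.023e-05]  ψ = [0, 0, 0]  (obs o_3=2)
t=4: δ = [3.721e-06, 7.442e-06, 1.116e-05]  ψ = [0, 0, 0]  (obs o_4=0)
backtrack: best end state = 2; path = [0, 2, 0, 0, 2]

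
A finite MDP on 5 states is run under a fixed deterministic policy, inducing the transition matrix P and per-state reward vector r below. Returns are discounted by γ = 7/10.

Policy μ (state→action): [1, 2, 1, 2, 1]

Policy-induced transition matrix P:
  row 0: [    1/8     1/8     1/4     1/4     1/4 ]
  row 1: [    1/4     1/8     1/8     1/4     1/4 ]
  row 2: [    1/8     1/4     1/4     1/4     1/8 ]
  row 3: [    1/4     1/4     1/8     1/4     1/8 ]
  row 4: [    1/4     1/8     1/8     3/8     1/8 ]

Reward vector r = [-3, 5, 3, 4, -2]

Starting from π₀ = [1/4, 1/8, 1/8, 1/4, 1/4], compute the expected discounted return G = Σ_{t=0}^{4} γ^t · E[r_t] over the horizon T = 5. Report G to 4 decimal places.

t=0: π = [0.2500, 0.1250, 0.1250, 0.2500, 0.2500], E[r] = 0.7500, γ^t·E[r] = 0.750000, running G = 0.750000
t=1: π = [0.2031, 0.1719, 0.1719, 0.2813, 0.1719], E[r] = 1.5469, γ^t·E[r] = 1.082813, running G = 1.832813
t=2: π = [0.2031, 0.1816, 0.1719, 0.2715, 0.1719], E[r] = 1.5566, γ^t·E[r] = 0.762754, running G = 2.595566
t=3: π = [0.2031, 0.1804, 0.1719, 0.2715, 0.1731], E[r] = 1.5481, γ^t·E[r] = 0.530997, running G = 3.126563
t=4: π = [0.2031, 0.1804, 0.1719, 0.2716, 0.1729], E[r] = 1.5490, γ^t·E[r] = 0.371918, running G = 3.498481

G = 3.4985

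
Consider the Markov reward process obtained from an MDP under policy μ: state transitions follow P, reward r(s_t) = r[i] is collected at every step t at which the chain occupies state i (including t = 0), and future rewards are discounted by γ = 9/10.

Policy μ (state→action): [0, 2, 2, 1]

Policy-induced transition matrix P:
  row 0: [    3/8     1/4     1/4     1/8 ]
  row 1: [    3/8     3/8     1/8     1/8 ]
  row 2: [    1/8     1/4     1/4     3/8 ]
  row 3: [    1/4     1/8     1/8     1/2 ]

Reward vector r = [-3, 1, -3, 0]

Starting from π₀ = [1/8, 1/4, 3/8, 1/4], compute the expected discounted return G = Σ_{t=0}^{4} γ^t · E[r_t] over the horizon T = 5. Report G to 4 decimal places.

G = -4.7971

t=0: π = [0.1250, 0.2500, 0.3750, 0.2500], E[r] = -1.2500, γ^t·E[r] = -1.250000, running G = -1.250000
t=1: π = [0.2500, 0.2500, 0.1875, 0.3125], E[r] = -1.0625, γ^t·E[r] = -0.956250, running G = -2.206250
t=2: π = [0.2891, 0.2422, 0.1797, 0.2891], E[r] = -1.1641, γ^t·E[r] = -0.942891, running G = -3.149141
t=3: π = [0.2939, 0.2441, 0.1836, 0.2783], E[r] = -1.1885, γ^t·E[r] = -0.866399, running G = -4.015540
t=4: π = [0.2943, 0.2457, 0.1847, 0.2753], E[r] = -1.1913, γ^t·E[r] = -0.781602, running G = -4.797142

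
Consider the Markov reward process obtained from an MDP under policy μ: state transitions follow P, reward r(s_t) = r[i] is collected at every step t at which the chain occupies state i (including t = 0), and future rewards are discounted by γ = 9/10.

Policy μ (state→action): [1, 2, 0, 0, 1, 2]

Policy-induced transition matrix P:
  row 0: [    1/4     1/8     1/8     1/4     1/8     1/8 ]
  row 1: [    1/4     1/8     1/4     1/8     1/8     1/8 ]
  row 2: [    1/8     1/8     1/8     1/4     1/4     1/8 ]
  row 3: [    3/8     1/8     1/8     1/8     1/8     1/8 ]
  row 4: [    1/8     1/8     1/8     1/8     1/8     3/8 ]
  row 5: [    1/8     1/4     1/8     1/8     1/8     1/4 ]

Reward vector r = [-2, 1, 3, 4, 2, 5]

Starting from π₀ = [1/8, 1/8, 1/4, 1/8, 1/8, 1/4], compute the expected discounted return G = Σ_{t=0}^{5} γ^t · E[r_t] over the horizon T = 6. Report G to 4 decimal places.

t=0: π = [0.1250, 0.1250, 0.2500, 0.1250, 0.1250, 0.2500], E[r] = 2.6250, γ^t·E[r] = 2.625000, running G = 2.625000
t=1: π = [0.1875, 0.1563, 0.1406, 0.1719, 0.1563, 0.1875], E[r] = 2.1406, γ^t·E[r] = 1.926563, running G = 4.551563
t=2: π = [0.2109, 0.1484, 0.1445, 0.1660, 0.1426, 0.1875], E[r] = 2.0469, γ^t·E[r] = 1.657969, running G = 6.209531
t=3: π = [0.2114, 0.1484, 0.1436, 0.1694, 0.1431, 0.1841], E[r] = 2.0405, γ^t·E[r] = 1.487544, running G = 7.697076
t=4: π = [0.2123, 0.1480, 0.1436, 0.1694, 0.1429, 0.1838], E[r] = 2.0363, γ^t·E[r] = 1.335987, running G = 9.033063
t=5: π = [0.2124, 0.1480, 0.1435, 0.1695, 0.1429, 0.1837], E[r] = 2.0361, γ^t·E[r] = 1.202285, running G = 10.235347

G = 10.2353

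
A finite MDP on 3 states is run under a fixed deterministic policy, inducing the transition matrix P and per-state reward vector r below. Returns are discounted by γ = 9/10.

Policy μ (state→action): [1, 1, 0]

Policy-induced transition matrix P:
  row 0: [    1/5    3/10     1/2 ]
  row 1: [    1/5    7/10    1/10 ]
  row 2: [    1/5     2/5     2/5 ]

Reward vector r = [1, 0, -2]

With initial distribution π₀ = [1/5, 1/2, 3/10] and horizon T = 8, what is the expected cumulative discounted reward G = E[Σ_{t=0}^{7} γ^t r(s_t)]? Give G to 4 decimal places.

G = -1.9074

t=0: π = [0.2000, 0.5000, 0.3000], E[r] = -0.4000, γ^t·E[r] = -0.400000, running G = -0.400000
t=1: π = [0.2000, 0.5300, 0.2700], E[r] = -0.3400, γ^t·E[r] = -0.306000, running G = -0.706000
t=2: π = [0.2000, 0.5390, 0.2610], E[r] = -0.3220, γ^t·E[r] = -0.260820, running G = -0.966820
t=3: π = [0.2000, 0.5417, 0.2583], E[r] = -0.3166, γ^t·E[r] = -0.230801, running G = -1.197621
t=4: π = [0.2000, 0.5425, 0.2575], E[r] = -0.3150, γ^t·E[r] = -0.206658, running G = -1.404280
t=5: π = [0.2000, 0.5428, 0.2572], E[r] = -0.3145, γ^t·E[r] = -0.185706, running G = -1.589985
t=6: π = [0.2000, 0.5428, 0.2572], E[r] = -0.3143, γ^t·E[r] = -0.167058, running G = -1.757043
t=7: π = [0.2000, 0.5428, 0.2572], E[r] = -0.3143, γ^t·E[r] = -0.150331, running G = -1.907374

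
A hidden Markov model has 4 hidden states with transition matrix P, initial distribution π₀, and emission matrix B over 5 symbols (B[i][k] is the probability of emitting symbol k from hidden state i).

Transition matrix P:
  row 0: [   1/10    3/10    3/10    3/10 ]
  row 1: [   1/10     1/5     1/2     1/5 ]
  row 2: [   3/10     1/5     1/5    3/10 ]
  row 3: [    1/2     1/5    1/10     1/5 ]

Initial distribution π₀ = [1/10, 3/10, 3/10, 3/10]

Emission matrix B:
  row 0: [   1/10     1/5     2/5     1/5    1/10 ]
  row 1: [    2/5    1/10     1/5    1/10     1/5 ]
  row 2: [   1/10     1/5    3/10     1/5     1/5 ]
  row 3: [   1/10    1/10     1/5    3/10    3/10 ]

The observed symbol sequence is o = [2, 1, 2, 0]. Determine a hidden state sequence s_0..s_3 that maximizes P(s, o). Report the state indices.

t=0: δ = [4.000e-02, 6.000e-02, 9.000e-02, 6.000e-02]  (obs o_0=2)
t=1: δ = [6.000e-03, 1.800e-03, 6.000e-03, 2.700e-03]  ψ = [3, 2, 1, 2]  (obs o_1=1)
t=2: δ = [7.200e-04, 3.600e-04, 5.400e-04, 3.600e-04]  ψ = [2, 0, 0, 0]  (obs o_2=2)
t=3: δ = [1.800e-05, 8.640e-05, 2.160e-05, 2.160e-05]  ψ = [3, 0, 0, 0]  (obs o_3=0)
backtrack: best end state = 1; path = [1, 2, 0, 1]

path = [1, 2, 0, 1]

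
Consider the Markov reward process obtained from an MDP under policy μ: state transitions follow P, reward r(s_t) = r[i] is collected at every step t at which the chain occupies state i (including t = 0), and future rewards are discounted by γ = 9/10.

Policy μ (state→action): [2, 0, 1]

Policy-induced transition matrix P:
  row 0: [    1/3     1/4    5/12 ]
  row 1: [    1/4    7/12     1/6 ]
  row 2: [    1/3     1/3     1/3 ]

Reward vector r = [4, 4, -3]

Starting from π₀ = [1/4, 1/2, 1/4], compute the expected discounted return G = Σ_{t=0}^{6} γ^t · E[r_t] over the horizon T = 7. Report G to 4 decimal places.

G = 10.7225

t=0: π = [0.2500, 0.5000, 0.2500], E[r] = 2.2500, γ^t·E[r] = 2.250000, running G = 2.250000
t=1: π = [0.2917, 0.4375, 0.2708], E[r] = 2.1042, γ^t·E[r] = 1.893750, running G = 4.143750
t=2: π = [0.2969, 0.4184, 0.2847], E[r] = 2.0069, γ^t·E[r] = 1.625625, running G = 5.769375
t=3: π = [0.2985, 0.4132, 0.2883], E[r] = 1.9816, γ^t·E[r] = 1.444605, running G = 7.213980
t=4: π = [0.2989, 0.4118, 0.2893], E[r] = 1.9746, γ^t·E[r] = 1.295549, running G = 8.509530
t=5: π = [0.2990, 0.4114, 0.2896], E[r] = 1.9727, γ^t·E[r] = 1.164856, running G = 9.674386
t=6: π = [0.2991, 0.4113, 0.2897], E[r] = 1.9722, γ^t·E[r] = 1.048089, running G = 10.722475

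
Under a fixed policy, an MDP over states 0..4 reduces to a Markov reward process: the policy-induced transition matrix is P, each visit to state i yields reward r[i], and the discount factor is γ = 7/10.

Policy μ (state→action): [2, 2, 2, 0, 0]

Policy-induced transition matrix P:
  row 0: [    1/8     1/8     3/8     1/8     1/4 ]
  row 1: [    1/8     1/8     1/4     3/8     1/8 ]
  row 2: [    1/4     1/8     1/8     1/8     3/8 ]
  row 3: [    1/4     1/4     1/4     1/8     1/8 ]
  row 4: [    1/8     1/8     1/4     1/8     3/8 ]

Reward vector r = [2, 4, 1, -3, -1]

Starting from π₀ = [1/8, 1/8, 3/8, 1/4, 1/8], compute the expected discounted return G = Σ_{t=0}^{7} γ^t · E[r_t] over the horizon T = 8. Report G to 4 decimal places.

t=0: π = [0.1250, 0.1250, 0.3750, 0.2500, 0.1250], E[r] = 0.2500, γ^t·E[r] = 0.250000, running G = 0.250000
t=1: π = [0.2031, 0.1563, 0.2188, 0.1563, 0.2656], E[r] = 0.5156, γ^t·E[r] = 0.360938, running G = 0.610938
t=2: π = [0.1719, 0.1445, 0.2480, 0.1641, 0.2715], E[r] = 0.4063, γ^t·E[r] = 0.199063, running G = 0.810000
t=3: π = [0.1765, 0.1455, 0.2405, 0.1611, 0.2764], E[r] = 0.4158, γ^t·E[r] = 0.142610, running G = 0.952610
t=4: π = [0.1752, 0.1451, 0.2420, 0.1614, 0.2763], E[r] = 0.4126, γ^t·E[r] = 0.099057, running G = 1.051667
t=5: π = [0.1754, 0.1452, 0.2416, 0.1613, 0.2765], E[r] = 0.4129, γ^t·E[r] = 0.069389, running G = 1.121056
t=6: π = [0.1754, 0.1452, 0.2417, 0.1613, 0.2765], E[r] = 0.4128, γ^t·E[r] = 0.048561, running G = 1.169617
t=7: π = [0.1754, 0.1452, 0.2417, 0.1613, 0.2765], E[r] = 0.4128, γ^t·E[r] = 0.033993, running G = 1.203610

G = 1.2036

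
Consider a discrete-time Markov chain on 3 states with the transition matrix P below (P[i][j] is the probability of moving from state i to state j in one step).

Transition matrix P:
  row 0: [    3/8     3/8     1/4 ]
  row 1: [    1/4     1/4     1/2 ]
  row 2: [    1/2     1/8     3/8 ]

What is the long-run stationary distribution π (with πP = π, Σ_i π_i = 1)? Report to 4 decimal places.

π = [0.3881, 0.2537, 0.3582]

Balance equations π_j = Σ_i π_i·P[i][j]:
  π_0 = 3/8·π_0 + 1/4·π_1 + 1/2·π_2
  π_1 = 3/8·π_0 + 1/4·π_1 + 1/8·π_2
  normalize: π_0 + π_1 + π_2 = 1
Solving the linear system gives exactly π = [26/67, 17/67, 24/67].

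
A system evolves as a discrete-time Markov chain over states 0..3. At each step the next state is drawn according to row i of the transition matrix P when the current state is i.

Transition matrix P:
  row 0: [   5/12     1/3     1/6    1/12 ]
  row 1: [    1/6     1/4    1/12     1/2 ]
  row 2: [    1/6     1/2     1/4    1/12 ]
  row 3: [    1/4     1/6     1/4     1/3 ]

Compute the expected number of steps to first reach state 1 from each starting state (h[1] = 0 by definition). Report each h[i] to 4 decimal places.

h = [2.8835, 0.0000, 2.3592, 3.4660]

First-step conditioning: h[1] = 0; for i ≠ 1, h[i] = 1 + Σ_k P[i][k]·h[k].
  h[0] = 1 + 5/12·h[0] + 1/6·h[2] + 1/12·h[3]
  h[2] = 1 + 1/6·h[0] + 1/4·h[2] + 1/12·h[3]
  h[3] = 1 + 1/4·h[0] + 1/4·h[2] + 1/3·h[3]
Solving the 3×3 linear system over states ≠ 1 gives exactly h = [297/103, 0, 243/103, 357/103] (h[1] = 0 is the target).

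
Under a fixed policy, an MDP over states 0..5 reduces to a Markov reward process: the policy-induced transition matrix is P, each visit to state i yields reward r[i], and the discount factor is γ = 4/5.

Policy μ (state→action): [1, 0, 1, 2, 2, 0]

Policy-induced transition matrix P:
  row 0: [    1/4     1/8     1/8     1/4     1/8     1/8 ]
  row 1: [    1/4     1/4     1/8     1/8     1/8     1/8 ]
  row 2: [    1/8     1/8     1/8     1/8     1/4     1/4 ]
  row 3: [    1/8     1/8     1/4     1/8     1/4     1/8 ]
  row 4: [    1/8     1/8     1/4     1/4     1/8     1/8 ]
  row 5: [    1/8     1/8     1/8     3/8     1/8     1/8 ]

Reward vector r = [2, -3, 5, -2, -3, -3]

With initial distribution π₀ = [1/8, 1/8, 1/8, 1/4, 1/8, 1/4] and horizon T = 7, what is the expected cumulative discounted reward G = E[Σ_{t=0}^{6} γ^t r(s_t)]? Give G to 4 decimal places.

t=0: π = [0.1250, 0.1250, 0.1250, 0.2500, 0.1250, 0.2500], E[r] = -1.1250, γ^t·E[r] = -1.125000, running G = -1.125000
t=1: π = [0.1563, 0.1406, 0.1719, 0.2188, 0.1719, 0.1406], E[r] = -0.6250, γ^t·E[r] = -0.500000, running G = -1.625000
t=2: π = [0.1621, 0.1426, 0.1738, 0.2012, 0.1738, 0.1465], E[r] = -0.5977, γ^t·E[r] = -0.382500, running G = -2.007500
t=3: π = [0.1631, 0.1428, 0.1719, 0.2036, 0.1719, 0.1467], E[r] = -0.6060, γ^t·E[r] = -0.310250, running G = -2.317750
t=4: π = [0.1632, 0.1429, 0.1719, 0.2036, 0.1719, 0.1465], E[r] = -0.6048, γ^t·E[r] = -0.247713, running G = -2.565463
t=5: π = [0.1633, 0.1429, 0.1719, 0.2035, 0.1719, 0.1465], E[r] = -0.6047, γ^t·E[r] = -0.198144, running G = -2.763606
t=6: π = [0.1633, 0.1429, 0.1719, 0.2035, 0.1719, 0.1465], E[r] = -0.6047, γ^t·E[r] = -0.158518, running G = -2.922125

G = -2.9221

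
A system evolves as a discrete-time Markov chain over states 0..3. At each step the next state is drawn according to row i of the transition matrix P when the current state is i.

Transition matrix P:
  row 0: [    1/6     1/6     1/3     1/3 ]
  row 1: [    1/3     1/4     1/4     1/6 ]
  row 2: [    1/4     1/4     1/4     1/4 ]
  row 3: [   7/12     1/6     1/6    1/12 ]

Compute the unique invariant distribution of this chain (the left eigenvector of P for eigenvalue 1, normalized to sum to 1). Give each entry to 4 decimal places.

π = [0.3149, 0.2052, 0.2577, 0.2221]

Balance equations π_j = Σ_i π_i·P[i][j]:
  π_0 = 1/6·π_0 + 1/3·π_1 + 1/4·π_2 + 7/12·π_3
  π_1 = 1/6·π_0 + 1/4·π_1 + 1/4·π_2 + 1/6·π_3
  π_2 = 1/3·π_0 + 1/4·π_1 + 1/4·π_2 + 1/6·π_3
  normalize: π_0 + π_1 + π_2 + π_3 = 1
Solving the linear system gives exactly π = [336/1067, 219/1067, 25/97, 237/1067].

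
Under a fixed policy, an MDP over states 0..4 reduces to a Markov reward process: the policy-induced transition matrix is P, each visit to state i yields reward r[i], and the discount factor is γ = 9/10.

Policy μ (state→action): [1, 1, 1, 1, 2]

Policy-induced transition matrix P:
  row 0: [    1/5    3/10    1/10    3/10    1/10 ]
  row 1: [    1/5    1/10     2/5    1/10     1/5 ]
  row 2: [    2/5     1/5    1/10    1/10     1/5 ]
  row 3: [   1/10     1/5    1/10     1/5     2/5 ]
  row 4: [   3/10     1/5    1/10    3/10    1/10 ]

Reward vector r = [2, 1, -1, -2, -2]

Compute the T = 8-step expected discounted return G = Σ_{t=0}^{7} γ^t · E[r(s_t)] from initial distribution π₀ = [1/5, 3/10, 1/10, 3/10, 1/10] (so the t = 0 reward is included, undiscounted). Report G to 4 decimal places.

G = -1.7287

t=0: π = [0.2000, 0.3000, 0.1000, 0.3000, 0.1000], E[r] = -0.2000, γ^t·E[r] = -0.200000, running G = -0.200000
t=1: π = [0.2000, 0.1900, 0.1900, 0.1900, 0.2300], E[r] = -0.4400, γ^t·E[r] = -0.396000, running G = -0.596000
t=2: π = [0.2420, 0.2010, 0.1570, 0.2050, 0.1950], E[r] = -0.2720, γ^t·E[r] = -0.220320, running G = -0.816320
t=3: π = [0.2304, 0.2041, 0.1603, 0.2079, 0.1973], E[r] = -0.3058, γ^t·E[r] = -0.222928, running G = -1.039248
t=4: π = [0.2310, 0.2026, 0.1612, 0.2063, 0.1988], E[r] = -0.3069, γ^t·E[r] = -0.201344, running G = -1.240592
t=5: π = [0.2315, 0.2028, 0.1608, 0.2066, 0.1983], E[r] = -0.3047, γ^t·E[r] = -0.179936, running G = -1.420529
t=6: π = [0.2313, 0.2029, 0.1609, 0.2066, 0.1983], E[r] = -0.3052, γ^t·E[r] = -0.162219, running G = -1.582748
t=7: π = [0.2313, 0.2028, 0.1609, 0.2066, 0.1984], E[r] = -0.3052, γ^t·E[r] = -0.145991, running G = -1.728739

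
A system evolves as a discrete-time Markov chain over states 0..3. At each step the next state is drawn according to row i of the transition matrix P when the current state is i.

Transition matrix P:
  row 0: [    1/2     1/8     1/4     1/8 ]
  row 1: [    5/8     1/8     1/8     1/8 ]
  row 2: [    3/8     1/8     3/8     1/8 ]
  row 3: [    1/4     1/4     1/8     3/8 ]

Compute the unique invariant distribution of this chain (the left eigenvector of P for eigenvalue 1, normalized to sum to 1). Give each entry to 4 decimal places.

π = [0.4464, 0.1458, 0.2411, 0.1667]

Balance equations π_j = Σ_i π_i·P[i][j]:
  π_0 = 1/2·π_0 + 5/8·π_1 + 3/8·π_2 + 1/4·π_3
  π_1 = 1/8·π_0 + 1/8·π_1 + 1/8·π_2 + 1/4·π_3
  π_2 = 1/4·π_0 + 1/8·π_1 + 3/8·π_2 + 1/8·π_3
  normalize: π_0 + π_1 + π_2 + π_3 = 1
Solving the linear system gives exactly π = [25/56, 7/48, 27/112, 1/6].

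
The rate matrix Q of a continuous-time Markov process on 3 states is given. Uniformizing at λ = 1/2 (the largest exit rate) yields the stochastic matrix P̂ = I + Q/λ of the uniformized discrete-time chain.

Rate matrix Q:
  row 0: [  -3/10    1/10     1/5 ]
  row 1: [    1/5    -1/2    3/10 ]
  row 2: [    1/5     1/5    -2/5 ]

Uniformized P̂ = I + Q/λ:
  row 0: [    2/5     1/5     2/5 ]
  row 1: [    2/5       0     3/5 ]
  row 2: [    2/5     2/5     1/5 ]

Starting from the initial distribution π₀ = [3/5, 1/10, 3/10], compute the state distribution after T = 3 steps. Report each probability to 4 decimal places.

t=0: π = [0.6000, 0.1000, 0.3000]
t=1: π = [0.4000, 0.2400, 0.3600]
t=2: π = [0.4000, 0.2240, 0.3760]
t=3: π = [0.4000, 0.2304, 0.3696]

π = [0.4000, 0.2304, 0.3696]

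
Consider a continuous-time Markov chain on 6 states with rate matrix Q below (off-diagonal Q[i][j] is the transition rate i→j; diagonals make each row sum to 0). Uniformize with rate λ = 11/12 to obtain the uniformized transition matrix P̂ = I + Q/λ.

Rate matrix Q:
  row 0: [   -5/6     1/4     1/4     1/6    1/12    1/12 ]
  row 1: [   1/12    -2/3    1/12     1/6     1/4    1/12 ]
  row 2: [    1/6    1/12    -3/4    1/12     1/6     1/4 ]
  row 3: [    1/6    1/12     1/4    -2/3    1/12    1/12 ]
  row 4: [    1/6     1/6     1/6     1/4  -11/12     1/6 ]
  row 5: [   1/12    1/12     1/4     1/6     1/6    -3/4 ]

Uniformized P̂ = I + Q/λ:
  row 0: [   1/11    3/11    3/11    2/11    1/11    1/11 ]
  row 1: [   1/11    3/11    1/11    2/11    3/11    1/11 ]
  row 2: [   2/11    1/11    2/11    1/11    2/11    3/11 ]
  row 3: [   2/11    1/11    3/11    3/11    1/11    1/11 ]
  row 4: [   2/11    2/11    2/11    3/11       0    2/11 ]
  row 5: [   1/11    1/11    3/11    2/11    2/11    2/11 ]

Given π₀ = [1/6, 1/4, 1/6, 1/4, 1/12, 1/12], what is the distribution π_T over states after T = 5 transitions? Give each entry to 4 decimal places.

t=0: π = [0.1667, 0.2500, 0.1667, 0.2500, 0.0833, 0.0833]
t=1: π = [0.1364, 0.1742, 0.2045, 0.1970, 0.1515, 0.1364]
t=2: π = [0.1412, 0.1612, 0.2087, 0.1949, 0.1398, 0.1543]
t=3: π = [0.1403, 0.1586, 0.2117, 0.1933, 0.1405, 0.1556]
t=4: π = [0.1405, 0.1580, 0.2119, 0.1929, 0.1404, 0.1563]
t=5: π = [0.1405, 0.1579, 0.2120, 0.1929, 0.1404, 0.1564]

π = [0.1405, 0.1579, 0.2120, 0.1929, 0.1404, 0.1564]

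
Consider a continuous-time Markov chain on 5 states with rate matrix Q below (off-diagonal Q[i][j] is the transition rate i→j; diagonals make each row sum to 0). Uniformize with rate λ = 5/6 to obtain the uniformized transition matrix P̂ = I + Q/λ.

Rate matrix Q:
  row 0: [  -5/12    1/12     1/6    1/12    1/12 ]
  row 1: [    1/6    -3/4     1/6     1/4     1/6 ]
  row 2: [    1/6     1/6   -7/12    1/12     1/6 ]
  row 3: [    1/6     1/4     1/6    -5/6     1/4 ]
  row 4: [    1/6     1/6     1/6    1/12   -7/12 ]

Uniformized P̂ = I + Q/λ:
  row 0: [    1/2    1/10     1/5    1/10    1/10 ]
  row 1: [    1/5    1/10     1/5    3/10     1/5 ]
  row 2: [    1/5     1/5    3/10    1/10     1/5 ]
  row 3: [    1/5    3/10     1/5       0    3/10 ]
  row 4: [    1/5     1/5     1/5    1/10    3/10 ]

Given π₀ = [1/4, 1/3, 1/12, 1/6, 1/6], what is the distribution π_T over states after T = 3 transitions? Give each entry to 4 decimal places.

t=0: π = [0.2500, 0.3333, 0.0833, 0.1667, 0.1667]
t=1: π = [0.2750, 0.1583, 0.2083, 0.1500, 0.2083]
t=2: π = [0.2825, 0.1717, 0.2208, 0.1167, 0.2083]
t=3: π = [0.2848, 0.1663, 0.2221, 0.1227, 0.2043]

π = [0.2848, 0.1663, 0.2221, 0.1227, 0.2043]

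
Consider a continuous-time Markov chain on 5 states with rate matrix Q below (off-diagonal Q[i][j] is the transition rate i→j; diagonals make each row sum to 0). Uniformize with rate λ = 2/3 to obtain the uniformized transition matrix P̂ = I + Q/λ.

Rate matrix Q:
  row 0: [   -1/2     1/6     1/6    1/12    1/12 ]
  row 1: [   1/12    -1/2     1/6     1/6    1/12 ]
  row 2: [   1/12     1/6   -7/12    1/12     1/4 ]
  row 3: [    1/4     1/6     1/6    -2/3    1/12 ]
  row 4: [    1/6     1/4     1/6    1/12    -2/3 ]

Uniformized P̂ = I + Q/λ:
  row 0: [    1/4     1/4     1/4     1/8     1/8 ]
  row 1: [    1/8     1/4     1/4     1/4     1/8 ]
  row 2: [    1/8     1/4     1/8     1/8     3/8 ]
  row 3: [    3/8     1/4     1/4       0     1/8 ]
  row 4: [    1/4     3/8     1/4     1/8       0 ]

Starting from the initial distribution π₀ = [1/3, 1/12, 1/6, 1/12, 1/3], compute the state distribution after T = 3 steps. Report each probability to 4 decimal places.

π = [0.2074, 0.2708, 0.2223, 0.1400, 0.1595]

t=0: π = [0.3333, 0.0833, 0.1667, 0.0833, 0.3333]
t=1: π = [0.2292, 0.2917, 0.2292, 0.1250, 0.1250]
t=2: π = [0.2005, 0.2656, 0.2214, 0.1458, 0.1667]
t=3: π = [0.2074, 0.2708, 0.2223, 0.1400, 0.1595]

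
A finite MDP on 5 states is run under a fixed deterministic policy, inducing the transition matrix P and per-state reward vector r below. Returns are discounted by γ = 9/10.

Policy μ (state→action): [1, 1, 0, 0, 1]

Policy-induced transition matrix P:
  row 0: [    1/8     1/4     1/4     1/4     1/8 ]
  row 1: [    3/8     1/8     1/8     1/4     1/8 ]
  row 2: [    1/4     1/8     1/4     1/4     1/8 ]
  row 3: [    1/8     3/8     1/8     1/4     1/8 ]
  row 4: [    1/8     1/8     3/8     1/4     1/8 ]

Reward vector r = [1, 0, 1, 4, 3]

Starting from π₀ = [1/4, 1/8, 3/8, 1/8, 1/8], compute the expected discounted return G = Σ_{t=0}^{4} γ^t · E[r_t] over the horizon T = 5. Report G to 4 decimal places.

G = 7.0542

t=0: π = [0.2500, 0.1250, 0.3750, 0.1250, 0.1250], E[r] = 1.5000, γ^t·E[r] = 1.500000, running G = 1.500000
t=1: π = [0.2031, 0.1875, 0.2344, 0.2500, 0.1250], E[r] = 1.8125, γ^t·E[r] = 1.631250, running G = 3.131250
t=2: π = [0.2012, 0.2129, 0.2109, 0.2500, 0.1250], E[r] = 1.7871, γ^t·E[r] = 1.447559, running G = 4.578809
t=3: π = [0.2046, 0.2126, 0.2078, 0.2500, 0.1250], E[r] = 1.7874, γ^t·E[r] = 1.302981, running G = 5.881789
t=4: π = [0.2041, 0.2131, 0.2078, 0.2500, 0.1250], E[r] = 1.7869, γ^t·E[r] = 1.172402, running G = 7.054192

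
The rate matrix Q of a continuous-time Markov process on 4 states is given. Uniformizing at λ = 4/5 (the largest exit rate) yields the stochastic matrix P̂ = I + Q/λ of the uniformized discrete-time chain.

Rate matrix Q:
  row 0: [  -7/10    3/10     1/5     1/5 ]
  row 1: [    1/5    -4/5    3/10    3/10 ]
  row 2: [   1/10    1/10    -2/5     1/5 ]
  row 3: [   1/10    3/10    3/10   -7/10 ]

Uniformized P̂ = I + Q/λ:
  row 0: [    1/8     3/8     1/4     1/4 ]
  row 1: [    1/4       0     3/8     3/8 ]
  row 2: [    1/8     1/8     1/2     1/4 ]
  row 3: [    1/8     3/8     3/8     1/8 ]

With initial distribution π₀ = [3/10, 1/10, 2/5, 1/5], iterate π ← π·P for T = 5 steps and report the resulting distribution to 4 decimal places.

t=0: π = [0.3000, 0.1000, 0.4000, 0.2000]
t=1: π = [0.1375, 0.2375, 0.3875, 0.2375]
t=2: π = [0.1547, 0.1891, 0.4063, 0.2500]
t=3: π = [0.1486, 0.2025, 0.4064, 0.2424]
t=4: π = [0.1503, 0.1974, 0.4072, 0.2450]
t=5: π = [0.1497, 0.1992, 0.4071, 0.2441]

π = [0.1497, 0.1992, 0.4071, 0.2441]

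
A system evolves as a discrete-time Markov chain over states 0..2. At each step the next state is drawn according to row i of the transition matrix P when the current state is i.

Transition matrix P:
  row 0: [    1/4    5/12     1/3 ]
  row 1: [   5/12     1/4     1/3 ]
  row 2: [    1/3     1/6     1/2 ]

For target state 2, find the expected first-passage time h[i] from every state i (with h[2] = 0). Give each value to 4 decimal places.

h = [3.0000, 3.0000, 0.0000]

First-step conditioning: h[2] = 0; for i ≠ 2, h[i] = 1 + Σ_k P[i][k]·h[k].
  h[0] = 1 + 1/4·h[0] + 5/12·h[1]
  h[1] = 1 + 5/12·h[0] + 1/4·h[1]
Solving the 2×2 linear system over states ≠ 2 gives exactly h = [3, 3, 0] (h[2] = 0 is the target).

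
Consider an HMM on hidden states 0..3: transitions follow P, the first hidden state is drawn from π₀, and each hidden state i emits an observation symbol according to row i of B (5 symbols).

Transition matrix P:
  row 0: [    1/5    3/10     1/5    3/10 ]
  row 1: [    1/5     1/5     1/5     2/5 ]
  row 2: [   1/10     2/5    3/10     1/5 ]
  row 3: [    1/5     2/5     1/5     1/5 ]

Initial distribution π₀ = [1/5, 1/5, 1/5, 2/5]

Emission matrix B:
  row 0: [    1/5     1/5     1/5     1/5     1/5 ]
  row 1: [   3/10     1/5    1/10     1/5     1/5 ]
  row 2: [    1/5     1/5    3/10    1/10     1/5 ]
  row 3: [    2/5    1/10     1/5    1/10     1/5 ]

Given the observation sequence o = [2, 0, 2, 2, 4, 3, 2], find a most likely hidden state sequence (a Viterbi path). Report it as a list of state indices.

path = [3, 1, 2, 2, 2, 1, 3]

t=0: δ = [4.000e-02, 2.000e-02, 6.000e-02, 8.000e-02]  (obs o_0=2)
t=1: δ = [3.200e-03, 9.600e-03, 3.600e-03, 6.400e-03]  ψ = [3, 3, 2, 3]  (obs o_1=0)
t=2: δ = [3.840e-04, 2.560e-04, 5.760e-04, 7.680e-04]  ψ = [1, 3, 1, 1]  (obs o_2=2)
t=3: δ = [3.072e-05, 3.072e-05, 5.184e-05, 3.072e-05]  ψ = [3, 3, 2, 3]  (obs o_3=2)
t=4: δ = [1.229e-06, 4.147e-06, 3.110e-06, 2.458e-06]  ψ = [0, 2, 2, 1]  (obs o_4=4)
t=5: δ = [1.659e-07, 2.488e-07, 9.331e-08, 1.659e-07]  ψ = [1, 2, 2, 1]  (obs o_5=3)
t=6: δ = [9.953e-09, 6.636e-09, 1.493e-08, 1.991e-08]  ψ = [1, 3, 1, 1]  (obs o_6=2)
backtrack: best end state = 3; path = [3, 1, 2, 2, 2, 1, 3]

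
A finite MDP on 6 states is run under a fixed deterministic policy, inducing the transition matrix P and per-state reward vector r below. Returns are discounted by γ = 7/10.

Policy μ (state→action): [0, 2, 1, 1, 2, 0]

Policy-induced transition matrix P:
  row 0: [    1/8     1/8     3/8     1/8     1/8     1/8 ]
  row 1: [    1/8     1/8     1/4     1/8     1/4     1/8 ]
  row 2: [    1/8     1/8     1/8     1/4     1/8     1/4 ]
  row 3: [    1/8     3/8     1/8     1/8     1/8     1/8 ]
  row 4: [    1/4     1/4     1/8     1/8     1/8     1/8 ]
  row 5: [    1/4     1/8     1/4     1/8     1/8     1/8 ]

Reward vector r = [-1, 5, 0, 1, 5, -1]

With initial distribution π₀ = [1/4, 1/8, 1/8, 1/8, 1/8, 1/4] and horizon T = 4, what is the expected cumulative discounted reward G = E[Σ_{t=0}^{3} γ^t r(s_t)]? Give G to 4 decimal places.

G = 3.0729

t=0: π = [0.2500, 0.1250, 0.1250, 0.1250, 0.1250, 0.2500], E[r] = 0.8750, γ^t·E[r] = 0.875000, running G = 0.875000
t=1: π = [0.1719, 0.1719, 0.2344, 0.1406, 0.1406, 0.1406], E[r] = 1.3906, γ^t·E[r] = 0.973438, running G = 1.848438
t=2: π = [0.1602, 0.1777, 0.2070, 0.1543, 0.1465, 0.1543], E[r] = 1.4609, γ^t·E[r] = 0.715859, running G = 2.564297
t=3: π = [0.1626, 0.1819, 0.2065, 0.1509, 0.1472, 0.1509], E[r] = 1.4829, γ^t·E[r] = 0.508638, running G = 3.072935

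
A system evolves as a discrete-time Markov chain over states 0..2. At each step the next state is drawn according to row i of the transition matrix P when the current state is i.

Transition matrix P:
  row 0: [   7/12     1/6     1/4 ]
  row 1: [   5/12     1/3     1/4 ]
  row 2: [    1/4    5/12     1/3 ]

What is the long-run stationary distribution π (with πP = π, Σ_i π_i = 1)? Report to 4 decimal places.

Balance equations π_j = Σ_i π_i·P[i][j]:
  π_0 = 7/12·π_0 + 5/12·π_1 + 1/4·π_2
  π_1 = 1/6·π_0 + 1/3·π_1 + 5/12·π_2
  normalize: π_0 + π_1 + π_2 = 1
Solving the linear system gives exactly π = [49/110, 31/110, 3/11].

π = [0.4455, 0.2818, 0.2727]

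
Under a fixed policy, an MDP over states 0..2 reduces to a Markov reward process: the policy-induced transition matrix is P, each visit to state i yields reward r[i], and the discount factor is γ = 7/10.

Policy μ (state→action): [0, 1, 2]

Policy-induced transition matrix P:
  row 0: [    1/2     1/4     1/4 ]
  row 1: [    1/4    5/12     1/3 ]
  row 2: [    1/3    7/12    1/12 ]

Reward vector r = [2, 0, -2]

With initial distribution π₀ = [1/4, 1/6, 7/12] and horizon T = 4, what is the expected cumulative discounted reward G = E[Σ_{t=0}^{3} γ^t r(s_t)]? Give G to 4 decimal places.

G = -0.2201

t=0: π = [0.2500, 0.1667, 0.5833], E[r] = -0.6667, γ^t·E[r] = -0.666667, running G = -0.666667
t=1: π = [0.3611, 0.4722, 0.1667], E[r] = 0.3889, γ^t·E[r] = 0.272222, running G = -0.394444
t=2: π = [0.3542, 0.3843, 0.2616], E[r] = 0.1852, γ^t·E[r] = 0.090741, running G = -0.303704
t=3: π = [0.3603, 0.4012, 0.2384], E[r] = 0.2438, γ^t·E[r] = 0.083633, running G = -0.220071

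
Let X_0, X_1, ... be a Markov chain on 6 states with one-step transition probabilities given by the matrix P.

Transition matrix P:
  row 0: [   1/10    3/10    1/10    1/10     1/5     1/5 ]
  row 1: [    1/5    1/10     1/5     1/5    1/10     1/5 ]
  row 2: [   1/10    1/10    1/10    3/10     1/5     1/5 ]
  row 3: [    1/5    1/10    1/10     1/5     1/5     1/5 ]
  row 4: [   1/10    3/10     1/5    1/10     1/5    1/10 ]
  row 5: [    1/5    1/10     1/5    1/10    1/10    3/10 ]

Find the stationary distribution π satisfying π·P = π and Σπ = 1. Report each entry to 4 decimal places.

Balance equations π_j = Σ_i π_i·P[i][j]:
  π_0 = 1/10·π_0 + 1/5·π_1 + 1/10·π_2 + 1/5·π_3 + 1/10·π_4 + 1/5·π_5
  π_1 = 3/10·π_0 + 1/10·π_1 + 1/10·π_2 + 1/10·π_3 + 3/10·π_4 + 1/10·π_5
  π_2 = 1/10·π_0 + 1/5·π_1 + 1/10·π_2 + 1/10·π_3 + 1/5·π_4 + 1/5·π_5
  π_3 = 1/10·π_0 + 1/5·π_1 + 3/10·π_2 + 1/5·π_3 + 1/10·π_4 + 1/10·π_5
  π_4 = 1/5·π_0 + 1/10·π_1 + 1/5·π_2 + 1/5·π_3 + 1/5·π_4 + 1/10·π_5
  normalize: π_0 + π_1 + π_2 + π_3 + π_4 + π_5 = 1
Solving the linear system gives exactly π = [15/98, 8/49, 15/98, 8/49, 8/49, 10/49].

π = [0.1531, 0.1633, 0.1531, 0.1633, 0.1633, 0.2041]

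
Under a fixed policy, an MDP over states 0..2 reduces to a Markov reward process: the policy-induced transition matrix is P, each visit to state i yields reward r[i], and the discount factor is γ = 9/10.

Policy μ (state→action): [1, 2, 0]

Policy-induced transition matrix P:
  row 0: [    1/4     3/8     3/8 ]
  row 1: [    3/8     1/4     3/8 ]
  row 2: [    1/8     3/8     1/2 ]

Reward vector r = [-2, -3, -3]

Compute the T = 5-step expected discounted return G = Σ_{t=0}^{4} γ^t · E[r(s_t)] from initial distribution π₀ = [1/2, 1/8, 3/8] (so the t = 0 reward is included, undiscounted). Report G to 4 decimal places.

G = -11.0626

t=0: π = [0.5000, 0.1250, 0.3750], E[r] = -2.5000, γ^t·E[r] = -2.500000, running G = -2.500000
t=1: π = [0.2188, 0.3594, 0.4219], E[r] = -2.7813, γ^t·E[r] = -2.503125, running G = -5.003125
t=2: π = [0.2422, 0.3301, 0.4277], E[r] = -2.7578, γ^t·E[r] = -2.233828, running G = -7.236953
t=3: π = [0.2378, 0.3337, 0.4285], E[r] = -2.7622, γ^t·E[r] = -2.013649, running G = -9.250602
t=4: π = [0.2382, 0.3333, 0.4286], E[r] = -2.7618, γ^t·E[r] = -1.812044, running G = -11.062646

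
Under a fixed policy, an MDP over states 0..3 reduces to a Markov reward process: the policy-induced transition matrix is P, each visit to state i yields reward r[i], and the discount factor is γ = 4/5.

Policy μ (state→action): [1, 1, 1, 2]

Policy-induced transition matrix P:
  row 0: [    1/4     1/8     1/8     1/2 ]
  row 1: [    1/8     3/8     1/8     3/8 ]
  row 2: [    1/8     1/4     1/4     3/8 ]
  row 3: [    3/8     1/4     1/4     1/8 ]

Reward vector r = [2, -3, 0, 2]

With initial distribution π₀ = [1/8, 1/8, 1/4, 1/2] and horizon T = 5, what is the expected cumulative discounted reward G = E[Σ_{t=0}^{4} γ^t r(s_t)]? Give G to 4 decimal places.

t=0: π = [0.1250, 0.1250, 0.2500, 0.5000], E[r] = 0.8750, γ^t·E[r] = 0.875000, running G = 0.875000
t=1: π = [0.2656, 0.2500, 0.2188, 0.2656], E[r] = 0.3125, γ^t·E[r] = 0.250000, running G = 1.125000
t=2: π = [0.2246, 0.2480, 0.1855, 0.3418], E[r] = 0.3887, γ^t·E[r] = 0.248750, running G = 1.373750
t=3: π = [0.2385, 0.2529, 0.1909, 0.3176], E[r] = 0.3535, γ^t·E[r] = 0.181000, running G = 1.554750
t=4: π = [0.2342, 0.2518, 0.1886, 0.3254], E[r] = 0.3639, γ^t·E[r] = 0.149038, running G = 1.703788

G = 1.7038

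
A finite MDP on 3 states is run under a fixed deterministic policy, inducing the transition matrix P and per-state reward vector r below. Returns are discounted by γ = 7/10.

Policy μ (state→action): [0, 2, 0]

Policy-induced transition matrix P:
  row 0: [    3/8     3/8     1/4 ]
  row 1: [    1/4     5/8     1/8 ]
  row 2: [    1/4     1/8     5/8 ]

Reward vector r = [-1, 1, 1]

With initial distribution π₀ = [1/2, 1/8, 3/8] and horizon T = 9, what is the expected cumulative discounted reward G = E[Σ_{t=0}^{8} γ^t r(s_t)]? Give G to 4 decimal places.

t=0: π = [0.5000, 0.1250, 0.3750], E[r] = 0.0000, γ^t·E[r] = 0.000000, running G = 0.000000
t=1: π = [0.3125, 0.3125, 0.3750], E[r] = 0.3750, γ^t·E[r] = 0.262500, running G = 0.262500
t=2: π = [0.2891, 0.3594, 0.3516], E[r] = 0.4219, γ^t·E[r] = 0.206719, running G = 0.469219
t=3: π = [0.2861, 0.3770, 0.3369], E[r] = 0.4277, γ^t·E[r] = 0.146713, running G = 0.615932
t=4: π = [0.2858, 0.3850, 0.3292], E[r] = 0.4285, γ^t·E[r] = 0.102875, running G = 0.718807
t=5: π = [0.2857, 0.3889, 0.3253], E[r] = 0.4286, γ^t·E[r] = 0.072028, running G = 0.790834
t=6: π = [0.2857, 0.3909, 0.3234], E[r] = 0.4286, γ^t·E[r] = 0.050421, running G = 0.841255
t=7: π = [0.2857, 0.3919, 0.3224], E[r] = 0.4286, γ^t·E[r] = 0.035295, running G = 0.876550
t=8: π = [0.2857, 0.3924, 0.3219], E[r] = 0.4286, γ^t·E[r] = 0.024706, running G = 0.901256

G = 0.9013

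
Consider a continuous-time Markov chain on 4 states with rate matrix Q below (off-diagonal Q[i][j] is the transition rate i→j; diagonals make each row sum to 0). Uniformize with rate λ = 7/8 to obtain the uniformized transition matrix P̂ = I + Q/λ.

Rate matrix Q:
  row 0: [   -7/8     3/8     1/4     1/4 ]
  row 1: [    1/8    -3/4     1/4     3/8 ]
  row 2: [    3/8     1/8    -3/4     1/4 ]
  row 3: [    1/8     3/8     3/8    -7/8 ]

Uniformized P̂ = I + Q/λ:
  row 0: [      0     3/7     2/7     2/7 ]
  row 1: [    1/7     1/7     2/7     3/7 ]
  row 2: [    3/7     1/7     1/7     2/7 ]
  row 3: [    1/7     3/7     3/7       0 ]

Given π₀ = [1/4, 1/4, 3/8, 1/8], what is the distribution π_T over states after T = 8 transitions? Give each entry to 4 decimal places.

π = [0.1953, 0.2709, 0.2816, 0.2522]

t=0: π = [0.2500, 0.2500, 0.3750, 0.1250]
t=1: π = [0.2143, 0.2500, 0.2500, 0.2857]
t=2: π = [0.1837, 0.2857, 0.2908, 0.2398]
t=3: π = [0.1997, 0.2638, 0.2784, 0.2580]
t=4: π = [0.1939, 0.2736, 0.2828, 0.2497]
t=5: π = [0.1960, 0.2696, 0.2810, 0.2535]
t=6: π = [0.1951, 0.2713, 0.2818, 0.2518]
t=7: π = [0.1955, 0.2706, 0.2814, 0.2525]
t=8: π = [0.1953, 0.2709, 0.2816, 0.2522]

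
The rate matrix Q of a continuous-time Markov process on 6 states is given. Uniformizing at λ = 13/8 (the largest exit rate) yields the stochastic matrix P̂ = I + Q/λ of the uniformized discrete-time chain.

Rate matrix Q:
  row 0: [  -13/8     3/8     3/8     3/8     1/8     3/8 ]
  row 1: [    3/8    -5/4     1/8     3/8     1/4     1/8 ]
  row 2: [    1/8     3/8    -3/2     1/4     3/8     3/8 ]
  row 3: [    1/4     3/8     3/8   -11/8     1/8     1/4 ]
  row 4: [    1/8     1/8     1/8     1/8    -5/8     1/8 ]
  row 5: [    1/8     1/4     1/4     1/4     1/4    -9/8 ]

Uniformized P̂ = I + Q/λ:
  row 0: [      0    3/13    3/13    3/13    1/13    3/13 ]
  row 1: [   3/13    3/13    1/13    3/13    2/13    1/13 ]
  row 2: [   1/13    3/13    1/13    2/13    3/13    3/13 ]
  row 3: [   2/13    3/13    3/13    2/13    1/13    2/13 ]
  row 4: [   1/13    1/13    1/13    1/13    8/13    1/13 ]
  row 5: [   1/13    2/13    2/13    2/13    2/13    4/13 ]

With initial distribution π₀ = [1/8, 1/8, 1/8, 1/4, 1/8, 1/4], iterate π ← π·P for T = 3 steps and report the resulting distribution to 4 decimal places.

t=0: π = [0.1250, 0.1250, 0.1250, 0.2500, 0.1250, 0.2500]
t=1: π = [0.1058, 0.1923, 0.1538, 0.1635, 0.1923, 0.1923]
t=2: π = [0.1109, 0.1864, 0.1331, 0.1620, 0.2337, 0.1738]
t=3: π = [0.1095, 0.1814, 0.1323, 0.1587, 0.2510, 0.1670]

π = [0.1095, 0.1814, 0.1323, 0.1587, 0.2510, 0.1670]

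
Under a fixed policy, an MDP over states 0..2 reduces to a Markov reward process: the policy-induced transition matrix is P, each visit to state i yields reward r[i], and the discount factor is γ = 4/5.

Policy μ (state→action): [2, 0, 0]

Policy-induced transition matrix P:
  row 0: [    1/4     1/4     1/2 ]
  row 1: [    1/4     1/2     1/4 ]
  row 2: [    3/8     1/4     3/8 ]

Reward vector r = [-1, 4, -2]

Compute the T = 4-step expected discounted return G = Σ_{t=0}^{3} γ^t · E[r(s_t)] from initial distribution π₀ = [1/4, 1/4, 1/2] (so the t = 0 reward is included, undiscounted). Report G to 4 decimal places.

G = 0.2180

t=0: π = [0.2500, 0.2500, 0.5000], E[r] = -0.2500, γ^t·E[r] = -0.250000, running G = -0.250000
t=1: π = [0.3125, 0.3125, 0.3750], E[r] = 0.1875, γ^t·E[r] = 0.150000, running G = -0.100000
t=2: π = [0.2969, 0.3281, 0.3750], E[r] = 0.2656, γ^t·E[r] = 0.170000, running G = 0.070000
t=3: π = [0.2969, 0.3320, 0.3711], E[r] = 0.2891, γ^t·E[r] = 0.148000, running G = 0.218000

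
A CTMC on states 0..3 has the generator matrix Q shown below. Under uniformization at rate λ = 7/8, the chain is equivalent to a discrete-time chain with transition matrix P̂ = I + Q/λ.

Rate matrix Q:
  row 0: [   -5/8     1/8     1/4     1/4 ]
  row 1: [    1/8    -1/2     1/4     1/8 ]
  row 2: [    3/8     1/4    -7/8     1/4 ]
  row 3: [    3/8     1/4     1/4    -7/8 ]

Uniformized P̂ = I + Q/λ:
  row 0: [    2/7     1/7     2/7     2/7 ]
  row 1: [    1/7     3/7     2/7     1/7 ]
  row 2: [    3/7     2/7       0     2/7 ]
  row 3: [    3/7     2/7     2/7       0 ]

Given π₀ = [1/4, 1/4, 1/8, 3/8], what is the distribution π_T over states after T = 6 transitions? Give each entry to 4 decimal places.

t=0: π = [0.2500, 0.2500, 0.1250, 0.3750]
t=1: π = [0.3214, 0.2857, 0.2500, 0.1429]
t=2: π = [0.3010, 0.2806, 0.2143, 0.2041]
t=3: π = [0.3054, 0.2828, 0.2245, 0.1873]
t=4: π = [0.3041, 0.2825, 0.2216, 0.1918]
t=5: π = [0.3044, 0.2826, 0.2224, 0.1906]
t=6: π = [0.3043, 0.2826, 0.2222, 0.1909]

π = [0.3043, 0.2826, 0.2222, 0.1909]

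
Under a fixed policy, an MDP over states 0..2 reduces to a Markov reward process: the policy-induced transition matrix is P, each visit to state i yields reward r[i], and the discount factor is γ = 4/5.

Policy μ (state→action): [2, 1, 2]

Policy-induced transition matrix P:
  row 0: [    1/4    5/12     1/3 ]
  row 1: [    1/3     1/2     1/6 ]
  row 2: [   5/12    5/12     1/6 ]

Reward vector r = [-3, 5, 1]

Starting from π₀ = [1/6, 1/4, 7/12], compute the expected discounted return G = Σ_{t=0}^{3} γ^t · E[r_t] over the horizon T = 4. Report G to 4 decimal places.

t=0: π = [0.1667, 0.2500, 0.5833], E[r] = 1.3333, γ^t·E[r] = 1.333333, running G = 1.333333
t=1: π = [0.3681, 0.4375, 0.1944], E[r] = 1.2778, γ^t·E[r] = 1.022222, running G = 2.355556
t=2: π = [0.3189, 0.4531, 0.2280], E[r] = 1.5370, γ^t·E[r] = 0.983704, running G = 3.339259
t=3: π = [0.3258, 0.4544, 0.2198], E[r] = 1.5147, γ^t·E[r] = 0.775506, running G = 4.114765

G = 4.1148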